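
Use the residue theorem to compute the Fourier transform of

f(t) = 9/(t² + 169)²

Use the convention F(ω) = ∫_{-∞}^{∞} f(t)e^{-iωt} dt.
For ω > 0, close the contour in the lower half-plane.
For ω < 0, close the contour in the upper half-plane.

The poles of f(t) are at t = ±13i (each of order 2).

Let g(z) = f(z)e^{-iωz}; for large |z| the factor e^{-iωz} decays in the lower half-plane when ω > 0 and in the upper half-plane when ω < 0.

Case ω > 0 (lower half-plane, clockwise contour ⇒ F(ω) = -2πi·ΣRes):
  Res_{z = - 13 i} g(z) = \frac{9 i \left(13 \omega + 1\right) e^{- 13 \omega}}{8788} (pole of order 2)
  F(ω) = -2πi·ΣRes = \frac{9 \pi \left(13 \omega + 1\right) e^{- 13 \omega}}{4394}

Case ω < 0 (upper half-plane, counterclockwise contour ⇒ F(ω) = +2πi·ΣRes):
  Res_{z = 13 i} g(z) = \frac{9 i \left(13 \omega - 1\right) e^{13 \omega}}{8788} (pole of order 2)
  F(ω) = 2πi·ΣRes = \frac{9 \pi \left(1 - 13 \omega\right) e^{13 \omega}}{4394}

Both cases combine into a single formula in |ω|:

F(ω) = \frac{9 \pi \left(13 \left|{\omega}\right| + 1\right) e^{- 13 \left|{\omega}\right|}}{4394}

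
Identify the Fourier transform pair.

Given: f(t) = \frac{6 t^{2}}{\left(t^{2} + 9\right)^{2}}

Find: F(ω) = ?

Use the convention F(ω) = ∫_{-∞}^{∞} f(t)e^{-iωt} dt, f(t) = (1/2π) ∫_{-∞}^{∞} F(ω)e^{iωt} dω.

F(ω) = \pi \left(1 - 3 \left|{\omega}\right|\right) e^{- 3 \left|{\omega}\right|}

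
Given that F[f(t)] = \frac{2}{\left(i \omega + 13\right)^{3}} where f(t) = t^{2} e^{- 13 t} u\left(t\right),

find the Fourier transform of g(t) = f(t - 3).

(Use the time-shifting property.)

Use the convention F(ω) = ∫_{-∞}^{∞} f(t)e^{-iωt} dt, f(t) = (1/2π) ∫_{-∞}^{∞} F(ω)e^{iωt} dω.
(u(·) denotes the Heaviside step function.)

F[g](ω) = \frac{2 e^{- 3 i \omega}}{\left(i \omega + 13\right)^{3}}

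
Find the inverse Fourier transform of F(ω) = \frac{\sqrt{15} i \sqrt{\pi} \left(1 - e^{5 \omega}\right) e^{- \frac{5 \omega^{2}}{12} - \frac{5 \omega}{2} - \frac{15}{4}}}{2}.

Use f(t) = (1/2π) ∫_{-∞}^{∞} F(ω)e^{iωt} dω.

f(t) = 3 e^{- \frac{3 t^{2}}{5}} \sin{\left(3 t \right)}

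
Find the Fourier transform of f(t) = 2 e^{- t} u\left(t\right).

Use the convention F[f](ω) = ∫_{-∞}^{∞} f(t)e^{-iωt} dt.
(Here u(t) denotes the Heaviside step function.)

F(ω) = \frac{2}{i \omega + 1}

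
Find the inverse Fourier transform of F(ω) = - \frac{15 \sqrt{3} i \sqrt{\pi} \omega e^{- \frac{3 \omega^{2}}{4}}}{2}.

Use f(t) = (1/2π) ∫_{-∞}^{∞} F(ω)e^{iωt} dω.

f(t) = 5 t e^{- \frac{t^{2}}{3}}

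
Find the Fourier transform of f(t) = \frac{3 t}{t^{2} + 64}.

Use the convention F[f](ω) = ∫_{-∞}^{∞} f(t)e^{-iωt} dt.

F(ω) = - 3 i \pi e^{- 8 \left|{\omega}\right|} \operatorname{sign}{\left(\omega \right)}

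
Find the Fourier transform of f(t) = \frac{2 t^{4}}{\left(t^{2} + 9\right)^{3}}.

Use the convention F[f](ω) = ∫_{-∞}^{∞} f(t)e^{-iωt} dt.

F(ω) = \frac{\pi \left(3 \omega^{2} - 5 \left|{\omega}\right| + 1\right) e^{- 3 \left|{\omega}\right|}}{4}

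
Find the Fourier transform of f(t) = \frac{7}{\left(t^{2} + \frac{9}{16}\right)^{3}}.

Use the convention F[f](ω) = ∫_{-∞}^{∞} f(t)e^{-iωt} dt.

F(ω) = \frac{56 \pi \left(3 \omega^{2} + 12 \left|{\omega}\right| + 16\right) e^{- \frac{3 \left|{\omega}\right|}{4}}}{81}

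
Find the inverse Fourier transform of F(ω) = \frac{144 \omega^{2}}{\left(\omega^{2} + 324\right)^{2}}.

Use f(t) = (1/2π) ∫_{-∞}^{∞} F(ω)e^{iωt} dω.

f(t) = 2 \left(1 - 18 \left|{t}\right|\right) e^{- 18 \left|{t}\right|}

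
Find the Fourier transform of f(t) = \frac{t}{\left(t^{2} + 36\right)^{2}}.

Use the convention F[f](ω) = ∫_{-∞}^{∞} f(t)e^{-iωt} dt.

F(ω) = - \frac{i \pi \omega e^{- 6 \left|{\omega}\right|}}{12}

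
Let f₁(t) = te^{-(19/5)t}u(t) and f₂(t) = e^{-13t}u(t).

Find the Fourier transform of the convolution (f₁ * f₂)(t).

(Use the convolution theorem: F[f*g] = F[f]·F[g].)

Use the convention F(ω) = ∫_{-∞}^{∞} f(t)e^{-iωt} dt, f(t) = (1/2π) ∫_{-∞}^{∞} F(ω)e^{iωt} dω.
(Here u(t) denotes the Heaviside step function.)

F[f₁*f₂](ω) = \frac{25}{\left(i \omega + 13\right) \left(5 i \omega + 19\right)^{2}}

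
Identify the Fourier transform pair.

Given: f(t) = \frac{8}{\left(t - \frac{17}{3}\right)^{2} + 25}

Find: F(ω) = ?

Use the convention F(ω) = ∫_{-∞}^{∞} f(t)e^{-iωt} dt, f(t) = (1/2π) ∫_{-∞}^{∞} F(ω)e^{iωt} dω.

F(ω) = \frac{8 \pi e^{- \frac{17 i \omega}{3} - 5 \left|{\omega}\right|}}{5}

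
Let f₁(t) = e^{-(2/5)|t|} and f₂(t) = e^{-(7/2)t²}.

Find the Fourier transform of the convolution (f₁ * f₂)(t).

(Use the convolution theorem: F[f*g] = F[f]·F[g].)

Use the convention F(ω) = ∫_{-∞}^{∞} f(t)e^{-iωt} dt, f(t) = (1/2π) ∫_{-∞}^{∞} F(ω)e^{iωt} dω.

F[f₁*f₂](ω) = \frac{20 \sqrt{14} \sqrt{\pi} e^{- \frac{\omega^{2}}{14}}}{7 \left(25 \omega^{2} + 4\right)}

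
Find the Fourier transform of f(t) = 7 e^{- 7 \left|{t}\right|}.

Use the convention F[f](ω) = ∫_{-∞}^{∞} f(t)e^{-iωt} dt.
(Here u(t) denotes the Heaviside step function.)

F(ω) = \frac{98}{\omega^{2} + 49}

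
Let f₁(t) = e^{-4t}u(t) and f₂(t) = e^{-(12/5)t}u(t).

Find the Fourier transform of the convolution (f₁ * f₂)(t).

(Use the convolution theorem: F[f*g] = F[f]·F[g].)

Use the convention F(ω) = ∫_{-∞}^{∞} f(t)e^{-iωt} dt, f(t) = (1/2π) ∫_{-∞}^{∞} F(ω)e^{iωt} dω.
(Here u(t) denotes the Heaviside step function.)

F[f₁*f₂](ω) = \frac{5}{\left(i \omega + 4\right) \left(5 i \omega + 12\right)}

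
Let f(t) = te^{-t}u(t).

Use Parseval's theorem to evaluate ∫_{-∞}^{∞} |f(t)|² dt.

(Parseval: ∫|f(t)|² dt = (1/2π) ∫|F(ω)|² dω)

∫|f(t)|² dt = \frac{1}{4}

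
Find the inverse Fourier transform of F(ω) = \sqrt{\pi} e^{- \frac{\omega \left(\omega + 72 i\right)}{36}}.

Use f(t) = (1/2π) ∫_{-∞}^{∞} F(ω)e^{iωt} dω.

f(t) = 3 e^{- 9 \left(t - 2\right)^{2}}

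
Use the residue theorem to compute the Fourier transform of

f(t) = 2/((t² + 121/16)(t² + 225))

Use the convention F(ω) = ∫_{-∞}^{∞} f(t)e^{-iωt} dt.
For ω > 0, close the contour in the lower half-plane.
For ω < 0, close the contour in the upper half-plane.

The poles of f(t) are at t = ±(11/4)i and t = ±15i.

Let g(z) = f(z)e^{-iωz}; for large |z| the factor e^{-iωz} decays in the lower half-plane when ω > 0 and in the upper half-plane when ω < 0.

Case ω > 0 (lower half-plane, clockwise contour ⇒ F(ω) = -2πi·ΣRes):
  Res_{z = - \frac{11 i}{4}} g(z) = \frac{64 i e^{- \frac{11 \omega}{4}}}{38269}
  Res_{z = - 15 i} g(z) = - \frac{16 i e^{- 15 \omega}}{52185}
  F(ω) = -2πi·ΣRes = - \frac{32 \pi e^{- 15 \omega}}{52185} + \frac{128 \pi e^{- \frac{11 \omega}{4}}}{38269}

Case ω < 0 (upper half-plane, counterclockwise contour ⇒ F(ω) = +2πi·ΣRes):
  Res_{z = \frac{11 i}{4}} g(z) = - \frac{64 i e^{\frac{11 \omega}{4}}}{38269}
  Res_{z = 15 i} g(z) = \frac{16 i e^{15 \omega}}{52185}
  F(ω) = 2πi·ΣRes = \frac{32 \pi \left(60 e^{\frac{11 \omega}{4}} - 11 e^{15 \omega}\right)}{574035}

Both cases combine into a single formula in |ω|:

F(ω) = - \frac{32 \pi e^{- 15 \left|{\omega}\right|}}{52185} + \frac{128 \pi e^{- \frac{11 \left|{\omega}\right|}{4}}}{38269}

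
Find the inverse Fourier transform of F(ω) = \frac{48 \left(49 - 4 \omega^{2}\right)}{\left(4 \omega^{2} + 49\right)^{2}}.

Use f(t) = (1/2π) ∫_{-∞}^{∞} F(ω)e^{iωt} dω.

f(t) = 6 e^{- \frac{7 \left|{t}\right|}{2}} \left|{t}\right|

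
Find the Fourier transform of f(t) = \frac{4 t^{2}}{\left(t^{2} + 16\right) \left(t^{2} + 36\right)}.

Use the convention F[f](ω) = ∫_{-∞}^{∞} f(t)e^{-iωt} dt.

F(ω) = \frac{2 \pi \left(3 - 2 e^{2 \left|{\omega}\right|}\right) e^{- 6 \left|{\omega}\right|}}{5}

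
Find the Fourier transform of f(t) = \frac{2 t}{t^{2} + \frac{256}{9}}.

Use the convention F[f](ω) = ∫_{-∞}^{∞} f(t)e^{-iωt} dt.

F(ω) = - 2 i \pi e^{- \frac{16 \left|{\omega}\right|}{3}} \operatorname{sign}{\left(\omega \right)}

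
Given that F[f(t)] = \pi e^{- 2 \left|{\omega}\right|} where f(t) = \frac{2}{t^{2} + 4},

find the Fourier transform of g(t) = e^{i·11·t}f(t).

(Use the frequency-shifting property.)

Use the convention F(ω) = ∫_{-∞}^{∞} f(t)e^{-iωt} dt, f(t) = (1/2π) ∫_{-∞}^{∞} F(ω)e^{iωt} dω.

F[g](ω) = \pi e^{- 2 \left|{\omega - 11}\right|}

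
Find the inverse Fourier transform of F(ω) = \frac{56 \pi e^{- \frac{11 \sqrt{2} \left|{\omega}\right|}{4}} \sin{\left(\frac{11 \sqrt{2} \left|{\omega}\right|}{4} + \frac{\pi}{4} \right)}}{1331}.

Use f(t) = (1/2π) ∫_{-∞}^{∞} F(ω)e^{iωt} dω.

f(t) = \frac{7}{t^{4} + \frac{14641}{16}}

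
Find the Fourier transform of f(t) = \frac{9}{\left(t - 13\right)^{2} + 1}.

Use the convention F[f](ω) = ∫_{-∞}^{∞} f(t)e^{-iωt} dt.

F(ω) = 9 \pi e^{- 13 i \omega - \left|{\omega}\right|}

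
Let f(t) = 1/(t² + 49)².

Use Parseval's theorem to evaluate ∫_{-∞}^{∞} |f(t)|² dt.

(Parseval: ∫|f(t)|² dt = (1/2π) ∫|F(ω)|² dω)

∫|f(t)|² dt = \frac{5 \pi}{13176688}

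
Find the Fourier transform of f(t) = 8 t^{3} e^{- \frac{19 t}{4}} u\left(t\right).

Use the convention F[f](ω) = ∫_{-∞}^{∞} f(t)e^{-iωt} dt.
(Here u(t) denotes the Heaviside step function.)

F(ω) = \frac{12288}{\left(4 i \omega + 19\right)^{4}}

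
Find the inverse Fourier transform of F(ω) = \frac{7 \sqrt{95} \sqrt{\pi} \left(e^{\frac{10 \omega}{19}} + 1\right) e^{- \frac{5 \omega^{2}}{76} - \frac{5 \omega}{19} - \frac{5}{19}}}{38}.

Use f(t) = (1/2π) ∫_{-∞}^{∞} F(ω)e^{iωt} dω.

f(t) = 7 e^{- \frac{19 t^{2}}{5}} \cos{\left(2 t \right)}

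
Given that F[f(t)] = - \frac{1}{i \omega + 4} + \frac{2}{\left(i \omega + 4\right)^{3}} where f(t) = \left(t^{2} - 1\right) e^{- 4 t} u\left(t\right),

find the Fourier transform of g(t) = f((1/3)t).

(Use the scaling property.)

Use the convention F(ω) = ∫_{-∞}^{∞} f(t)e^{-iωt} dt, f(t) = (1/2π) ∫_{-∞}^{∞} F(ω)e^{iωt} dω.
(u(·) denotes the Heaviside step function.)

F[g](ω) = \frac{3 \left(6 i \omega - \left(3 i \omega + 4\right)^{3} + 8\right)}{\left(3 i \omega + 4\right)^{4}}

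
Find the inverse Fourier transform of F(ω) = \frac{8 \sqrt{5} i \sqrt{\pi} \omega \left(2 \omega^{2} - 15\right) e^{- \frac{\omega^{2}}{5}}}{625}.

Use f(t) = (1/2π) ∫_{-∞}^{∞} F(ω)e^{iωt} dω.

f(t) = t^{3} e^{- \frac{5 t^{2}}{4}}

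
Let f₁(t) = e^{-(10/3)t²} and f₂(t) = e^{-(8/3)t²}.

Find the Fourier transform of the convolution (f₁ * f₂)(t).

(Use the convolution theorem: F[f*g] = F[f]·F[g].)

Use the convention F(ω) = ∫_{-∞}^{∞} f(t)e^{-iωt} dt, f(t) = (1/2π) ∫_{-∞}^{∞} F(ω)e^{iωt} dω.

F[f₁*f₂](ω) = \frac{3 \sqrt{5} \pi e^{- \frac{27 \omega^{2}}{160}}}{20}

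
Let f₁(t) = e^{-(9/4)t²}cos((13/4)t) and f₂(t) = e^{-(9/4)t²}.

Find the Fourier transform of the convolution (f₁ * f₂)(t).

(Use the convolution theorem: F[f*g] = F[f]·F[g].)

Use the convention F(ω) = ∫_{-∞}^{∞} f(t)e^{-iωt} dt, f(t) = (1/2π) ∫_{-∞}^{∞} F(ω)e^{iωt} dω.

F[f₁*f₂](ω) = \frac{2 \pi \left(e^{\frac{13 \omega}{9}} + 1\right) e^{- \frac{2 \omega^{2}}{9} - \frac{13 \omega}{18} - \frac{169}{144}}}{9}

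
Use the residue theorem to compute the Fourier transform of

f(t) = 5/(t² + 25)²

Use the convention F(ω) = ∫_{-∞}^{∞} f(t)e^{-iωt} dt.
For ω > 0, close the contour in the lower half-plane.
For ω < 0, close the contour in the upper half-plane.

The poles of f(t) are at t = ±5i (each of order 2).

Let g(z) = f(z)e^{-iωz}; for large |z| the factor e^{-iωz} decays in the lower half-plane when ω > 0 and in the upper half-plane when ω < 0.

Case ω > 0 (lower half-plane, clockwise contour ⇒ F(ω) = -2πi·ΣRes):
  Res_{z = - 5 i} g(z) = \frac{i \left(5 \omega + 1\right) e^{- 5 \omega}}{100} (pole of order 2)
  F(ω) = -2πi·ΣRes = \frac{\pi \left(5 \omega + 1\right) e^{- 5 \omega}}{50}

Case ω < 0 (upper half-plane, counterclockwise contour ⇒ F(ω) = +2πi·ΣRes):
  Res_{z = 5 i} g(z) = \frac{i \left(5 \omega - 1\right) e^{5 \omega}}{100} (pole of order 2)
  F(ω) = 2πi·ΣRes = \frac{\pi \left(1 - 5 \omega\right) e^{5 \omega}}{50}

Both cases combine into a single formula in |ω|:

F(ω) = \frac{\pi \left(5 \left|{\omega}\right| + 1\right) e^{- 5 \left|{\omega}\right|}}{50}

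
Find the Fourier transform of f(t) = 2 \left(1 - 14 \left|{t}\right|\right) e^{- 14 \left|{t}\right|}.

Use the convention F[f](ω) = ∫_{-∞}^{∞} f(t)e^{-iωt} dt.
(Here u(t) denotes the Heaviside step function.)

F(ω) = \frac{112 \omega^{2}}{\left(\omega^{2} + 196\right)^{2}}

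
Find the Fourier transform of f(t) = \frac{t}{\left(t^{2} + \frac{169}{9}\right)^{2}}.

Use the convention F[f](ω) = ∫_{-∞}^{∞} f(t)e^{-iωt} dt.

F(ω) = - \frac{3 i \pi \omega e^{- \frac{13 \left|{\omega}\right|}{3}}}{26}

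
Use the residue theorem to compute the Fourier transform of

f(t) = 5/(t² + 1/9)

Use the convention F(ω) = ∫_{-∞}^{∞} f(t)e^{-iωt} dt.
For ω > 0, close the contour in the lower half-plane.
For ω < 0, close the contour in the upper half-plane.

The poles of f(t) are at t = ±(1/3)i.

Let g(z) = f(z)e^{-iωz}; for large |z| the factor e^{-iωz} decays in the lower half-plane when ω > 0 and in the upper half-plane when ω < 0.

Case ω > 0 (lower half-plane, clockwise contour ⇒ F(ω) = -2πi·ΣRes):
  Res_{z = - \frac{i}{3}} g(z) = \frac{15 i e^{- \frac{\omega}{3}}}{2}
  F(ω) = -2πi·ΣRes = 15 \pi e^{- \frac{\omega}{3}}

Case ω < 0 (upper half-plane, counterclockwise contour ⇒ F(ω) = +2πi·ΣRes):
  Res_{z = \frac{i}{3}} g(z) = - \frac{15 i e^{\frac{\omega}{3}}}{2}
  F(ω) = 2πi·ΣRes = 15 \pi e^{\frac{\omega}{3}}

Both cases combine into a single formula in |ω|:

F(ω) = 15 \pi e^{- \frac{\left|{\omega}\right|}{3}}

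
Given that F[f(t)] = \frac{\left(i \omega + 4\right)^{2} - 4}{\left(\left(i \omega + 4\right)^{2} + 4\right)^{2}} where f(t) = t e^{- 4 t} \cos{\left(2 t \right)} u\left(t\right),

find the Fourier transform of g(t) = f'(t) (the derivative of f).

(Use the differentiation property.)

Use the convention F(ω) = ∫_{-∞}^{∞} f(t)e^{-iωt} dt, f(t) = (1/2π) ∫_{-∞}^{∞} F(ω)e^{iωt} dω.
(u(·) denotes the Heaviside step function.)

F[g](ω) = \frac{i \omega \left(\left(i \omega + 4\right)^{2} - 4\right)}{\left(\left(i \omega + 4\right)^{2} + 4\right)^{2}}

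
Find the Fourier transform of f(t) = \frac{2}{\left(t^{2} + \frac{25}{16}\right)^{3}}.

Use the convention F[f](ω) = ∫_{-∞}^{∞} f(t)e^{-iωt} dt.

F(ω) = \frac{16 \pi \left(25 \omega^{2} + 60 \left|{\omega}\right| + 48\right) e^{- \frac{5 \left|{\omega}\right|}{4}}}{3125}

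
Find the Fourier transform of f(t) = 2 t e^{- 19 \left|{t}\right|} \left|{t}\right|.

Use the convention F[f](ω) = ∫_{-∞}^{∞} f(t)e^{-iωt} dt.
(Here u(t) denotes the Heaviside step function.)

F(ω) = \frac{8 i \omega \left(\omega^{2} - 1083\right)}{\left(\omega^{2} + 361\right)^{3}}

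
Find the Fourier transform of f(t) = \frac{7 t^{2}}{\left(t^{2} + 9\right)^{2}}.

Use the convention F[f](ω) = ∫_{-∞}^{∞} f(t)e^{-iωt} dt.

F(ω) = \frac{7 \pi \left(1 - 3 \left|{\omega}\right|\right) e^{- 3 \left|{\omega}\right|}}{6}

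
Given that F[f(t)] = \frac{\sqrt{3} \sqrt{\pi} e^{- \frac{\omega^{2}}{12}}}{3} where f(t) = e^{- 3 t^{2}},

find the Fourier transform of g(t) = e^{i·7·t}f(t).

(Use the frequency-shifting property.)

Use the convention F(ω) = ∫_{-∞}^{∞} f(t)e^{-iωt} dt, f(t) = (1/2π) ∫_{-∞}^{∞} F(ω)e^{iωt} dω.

F[g](ω) = \frac{\sqrt{3} \sqrt{\pi} e^{- \frac{\left(\omega - 7\right)^{2}}{12}}}{3}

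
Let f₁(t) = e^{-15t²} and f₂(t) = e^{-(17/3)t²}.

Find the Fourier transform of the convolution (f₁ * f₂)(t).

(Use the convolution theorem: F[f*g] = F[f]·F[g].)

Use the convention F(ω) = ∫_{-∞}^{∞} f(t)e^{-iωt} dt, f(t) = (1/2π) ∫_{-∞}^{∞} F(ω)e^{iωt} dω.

F[f₁*f₂](ω) = \frac{\sqrt{85} \pi e^{- \frac{31 \omega^{2}}{510}}}{85}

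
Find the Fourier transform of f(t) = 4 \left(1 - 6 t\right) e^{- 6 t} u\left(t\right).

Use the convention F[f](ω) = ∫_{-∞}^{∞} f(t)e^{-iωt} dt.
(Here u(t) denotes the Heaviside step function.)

F(ω) = \frac{4 i \omega}{- \omega^{2} + 12 i \omega + 36}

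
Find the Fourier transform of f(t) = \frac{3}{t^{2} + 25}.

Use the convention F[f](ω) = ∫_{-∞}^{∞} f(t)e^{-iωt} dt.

F(ω) = \frac{3 \pi e^{- 5 \left|{\omega}\right|}}{5}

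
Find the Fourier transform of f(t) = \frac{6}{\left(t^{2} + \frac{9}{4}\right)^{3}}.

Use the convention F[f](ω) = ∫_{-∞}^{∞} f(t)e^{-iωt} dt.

F(ω) = \frac{2 \pi \left(3 \omega^{2} + 6 \left|{\omega}\right| + 4\right) e^{- \frac{3 \left|{\omega}\right|}{2}}}{27}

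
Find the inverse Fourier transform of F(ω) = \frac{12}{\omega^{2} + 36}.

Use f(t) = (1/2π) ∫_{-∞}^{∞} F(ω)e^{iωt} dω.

f(t) = e^{- 6 \left|{t}\right|}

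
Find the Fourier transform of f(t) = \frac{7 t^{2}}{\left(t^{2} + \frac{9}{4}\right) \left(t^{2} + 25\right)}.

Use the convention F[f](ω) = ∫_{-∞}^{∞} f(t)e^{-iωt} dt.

F(ω) = \frac{20 \pi e^{- 5 \left|{\omega}\right|}}{13} - \frac{6 \pi e^{- \frac{3 \left|{\omega}\right|}{2}}}{13}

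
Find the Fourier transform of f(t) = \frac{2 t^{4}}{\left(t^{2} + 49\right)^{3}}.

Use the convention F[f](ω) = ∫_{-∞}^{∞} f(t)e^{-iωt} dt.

F(ω) = \frac{\pi \left(49 \omega^{2} - 35 \left|{\omega}\right| + 3\right) e^{- 7 \left|{\omega}\right|}}{28}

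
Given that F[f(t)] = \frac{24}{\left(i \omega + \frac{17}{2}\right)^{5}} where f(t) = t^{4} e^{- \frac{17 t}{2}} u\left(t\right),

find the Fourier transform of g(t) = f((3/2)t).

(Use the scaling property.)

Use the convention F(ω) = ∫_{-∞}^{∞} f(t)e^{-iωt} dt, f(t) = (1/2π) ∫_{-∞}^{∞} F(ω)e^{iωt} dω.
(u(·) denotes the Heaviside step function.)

F[g](ω) = \frac{124416}{\left(4 i \omega + 51\right)^{5}}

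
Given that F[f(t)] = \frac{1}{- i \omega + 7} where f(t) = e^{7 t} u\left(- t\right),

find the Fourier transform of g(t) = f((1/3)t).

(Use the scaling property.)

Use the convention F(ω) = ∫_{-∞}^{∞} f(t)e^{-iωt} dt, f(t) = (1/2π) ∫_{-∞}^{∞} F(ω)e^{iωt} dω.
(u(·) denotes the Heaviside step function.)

F[g](ω) = - \frac{3}{3 i \omega - 7}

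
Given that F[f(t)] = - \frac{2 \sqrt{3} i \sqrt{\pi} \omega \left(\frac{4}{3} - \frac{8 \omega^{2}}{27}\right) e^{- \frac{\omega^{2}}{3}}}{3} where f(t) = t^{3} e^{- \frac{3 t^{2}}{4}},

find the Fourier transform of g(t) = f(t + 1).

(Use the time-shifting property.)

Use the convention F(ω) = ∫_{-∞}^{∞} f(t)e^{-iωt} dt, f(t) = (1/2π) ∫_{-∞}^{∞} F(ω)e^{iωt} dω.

F[g](ω) = \frac{8 \sqrt{3} i \sqrt{\pi} \omega \left(2 \omega^{2} - 9\right) e^{\omega \left(- \frac{\omega}{3} + i\right)}}{81}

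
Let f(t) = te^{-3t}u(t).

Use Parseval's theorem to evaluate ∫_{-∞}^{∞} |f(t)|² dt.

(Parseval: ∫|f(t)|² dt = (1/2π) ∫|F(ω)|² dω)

∫|f(t)|² dt = \frac{1}{108}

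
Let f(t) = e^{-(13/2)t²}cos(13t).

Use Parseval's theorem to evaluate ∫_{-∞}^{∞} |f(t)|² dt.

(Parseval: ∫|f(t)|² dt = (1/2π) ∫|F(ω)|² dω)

∫|f(t)|² dt = \frac{\sqrt{13} \sqrt{\pi} \left(1 + e^{13}\right)}{26 e^{13}}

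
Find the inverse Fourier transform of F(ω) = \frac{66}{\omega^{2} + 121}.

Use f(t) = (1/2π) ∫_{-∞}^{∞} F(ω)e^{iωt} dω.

f(t) = 3 e^{- 11 \left|{t}\right|}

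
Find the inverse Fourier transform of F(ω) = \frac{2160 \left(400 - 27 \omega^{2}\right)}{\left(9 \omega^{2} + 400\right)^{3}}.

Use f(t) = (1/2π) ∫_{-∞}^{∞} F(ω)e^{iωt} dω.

f(t) = t^{2} e^{- \frac{20 \left|{t}\right|}{3}}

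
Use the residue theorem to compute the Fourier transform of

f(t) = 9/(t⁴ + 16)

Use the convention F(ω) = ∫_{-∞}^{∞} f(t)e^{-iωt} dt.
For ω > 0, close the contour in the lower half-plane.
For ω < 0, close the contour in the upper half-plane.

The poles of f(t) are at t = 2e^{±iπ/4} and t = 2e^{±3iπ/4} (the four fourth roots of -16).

Let g(z) = f(z)e^{-iωz}; for large |z| the factor e^{-iωz} decays in the lower half-plane when ω > 0 and in the upper half-plane when ω < 0.

Case ω > 0 (lower half-plane, clockwise contour ⇒ F(ω) = -2πi·ΣRes):
  Res_{z = - \sqrt{2} - \sqrt{2} i} g(z) = \frac{9 \sqrt{2} i \left(1 - i\right) e^{\sqrt{2} \omega \left(-1 + i\right)}}{64}
  Res_{z = \sqrt{2} - \sqrt{2} i} g(z) = \frac{9 \sqrt{2} i \left(1 + i\right) e^{- \sqrt{2} \omega \left(1 + i\right)}}{64}
  F(ω) = -2πi·ΣRes = \frac{9 \sqrt{2} \pi \left(1 - i\right) \left(e^{2 \sqrt{2} i \omega} + i\right) e^{- \sqrt{2} \omega \left(1 + i\right)}}{32} = \frac{9 \pi e^{- \sqrt{2} \omega} \sin{\left(\sqrt{2} \omega + \frac{\pi}{4} \right)}}{8}

Case ω < 0 (upper half-plane, counterclockwise contour ⇒ F(ω) = +2πi·ΣRes):
  Res_{z = \sqrt{2} + \sqrt{2} i} g(z) = \frac{9 \sqrt{2} i \left(-1 + i\right) e^{\sqrt{2} \omega \left(1 - i\right)}}{64}
  Res_{z = - \sqrt{2} + \sqrt{2} i} g(z) = \frac{9 \sqrt{2} \left(1 - i\right) e^{\sqrt{2} \omega \left(1 + i\right)}}{64}
  F(ω) = 2πi·ΣRes = - \frac{9 \sqrt{2} i \pi \left(i \left(1 - i\right) e^{\sqrt{2} \omega \left(1 - i\right)} - \left(1 - i\right) e^{\sqrt{2} \omega \left(1 + i\right)}\right)}{32} = \frac{9 \pi e^{\sqrt{2} \omega} \cos{\left(\sqrt{2} \omega + \frac{\pi}{4} \right)}}{8}

Both cases combine into a single formula in |ω|:

F(ω) = \frac{9 \pi e^{- \sqrt{2} \left|{\omega}\right|} \sin{\left(\sqrt{2} \left|{\omega}\right| + \frac{\pi}{4} \right)}}{8}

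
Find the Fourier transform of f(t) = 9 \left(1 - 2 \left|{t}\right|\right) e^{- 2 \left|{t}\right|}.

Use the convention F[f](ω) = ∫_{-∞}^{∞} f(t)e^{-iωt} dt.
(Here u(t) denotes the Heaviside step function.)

F(ω) = \frac{72 \omega^{2}}{\left(\omega^{2} + 4\right)^{2}}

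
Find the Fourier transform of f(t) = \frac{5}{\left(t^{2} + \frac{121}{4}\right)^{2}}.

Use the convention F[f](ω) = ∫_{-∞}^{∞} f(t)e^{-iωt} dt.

F(ω) = \frac{10 \pi \left(11 \left|{\omega}\right| + 2\right) e^{- \frac{11 \left|{\omega}\right|}{2}}}{1331}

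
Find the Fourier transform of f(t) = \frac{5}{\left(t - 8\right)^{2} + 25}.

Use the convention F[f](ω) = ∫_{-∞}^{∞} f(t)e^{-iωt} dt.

F(ω) = \pi e^{- 8 i \omega - 5 \left|{\omega}\right|}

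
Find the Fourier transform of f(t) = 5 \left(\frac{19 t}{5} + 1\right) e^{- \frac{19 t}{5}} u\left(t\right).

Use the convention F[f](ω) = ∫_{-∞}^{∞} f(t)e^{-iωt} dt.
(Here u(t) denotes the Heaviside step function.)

F(ω) = \frac{25 \left(- 5 i \omega - 38\right)}{25 \omega^{2} - 190 i \omega - 361}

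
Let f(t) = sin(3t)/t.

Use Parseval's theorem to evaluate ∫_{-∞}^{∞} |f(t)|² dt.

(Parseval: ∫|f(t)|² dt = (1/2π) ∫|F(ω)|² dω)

∫|f(t)|² dt = 3 \pi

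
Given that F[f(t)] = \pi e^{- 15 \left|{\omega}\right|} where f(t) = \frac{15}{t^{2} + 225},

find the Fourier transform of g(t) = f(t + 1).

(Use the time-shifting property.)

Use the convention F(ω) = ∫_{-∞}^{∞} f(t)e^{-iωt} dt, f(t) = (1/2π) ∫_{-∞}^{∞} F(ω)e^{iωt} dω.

F[g](ω) = \pi e^{i \omega - 15 \left|{\omega}\right|}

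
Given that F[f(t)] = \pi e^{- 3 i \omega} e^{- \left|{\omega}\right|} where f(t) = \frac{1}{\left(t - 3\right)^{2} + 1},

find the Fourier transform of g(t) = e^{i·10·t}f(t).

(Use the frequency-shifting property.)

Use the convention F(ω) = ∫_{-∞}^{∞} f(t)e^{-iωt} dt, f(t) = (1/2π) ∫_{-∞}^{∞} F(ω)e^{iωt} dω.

F[g](ω) = \pi e^{- 3 i \left(\omega - 10\right) - \left|{\omega - 10}\right|}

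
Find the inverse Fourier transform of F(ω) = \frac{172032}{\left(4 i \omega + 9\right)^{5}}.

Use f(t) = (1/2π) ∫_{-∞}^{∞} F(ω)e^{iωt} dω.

f(t) = 7 t^{4} e^{- \frac{9 t}{4}} u\left(t\right)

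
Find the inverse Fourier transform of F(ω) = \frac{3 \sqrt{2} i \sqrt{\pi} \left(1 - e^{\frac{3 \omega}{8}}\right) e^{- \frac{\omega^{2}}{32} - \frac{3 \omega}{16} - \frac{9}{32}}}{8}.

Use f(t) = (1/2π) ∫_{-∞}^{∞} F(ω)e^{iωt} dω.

f(t) = 3 e^{- 8 t^{2}} \sin{\left(3 t \right)}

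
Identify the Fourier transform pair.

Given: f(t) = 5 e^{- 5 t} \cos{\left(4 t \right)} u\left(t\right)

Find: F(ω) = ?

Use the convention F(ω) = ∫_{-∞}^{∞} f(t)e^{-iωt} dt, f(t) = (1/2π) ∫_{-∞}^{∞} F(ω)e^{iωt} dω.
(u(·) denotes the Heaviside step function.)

F(ω) = \frac{5 \left(i \omega + 5\right)}{\left(i \omega + 5\right)^{2} + 16}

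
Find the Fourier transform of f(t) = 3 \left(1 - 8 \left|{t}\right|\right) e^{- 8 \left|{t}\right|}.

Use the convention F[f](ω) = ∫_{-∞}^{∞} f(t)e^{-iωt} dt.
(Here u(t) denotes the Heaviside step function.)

F(ω) = \frac{96 \omega^{2}}{\left(\omega^{2} + 64\right)^{2}}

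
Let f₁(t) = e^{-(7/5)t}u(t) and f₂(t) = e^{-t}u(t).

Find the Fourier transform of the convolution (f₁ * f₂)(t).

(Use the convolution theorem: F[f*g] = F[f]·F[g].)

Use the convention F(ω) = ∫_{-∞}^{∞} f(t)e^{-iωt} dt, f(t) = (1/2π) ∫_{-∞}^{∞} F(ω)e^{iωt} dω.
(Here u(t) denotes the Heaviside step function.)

F[f₁*f₂](ω) = \frac{5}{\left(i \omega + 1\right) \left(5 i \omega + 7\right)}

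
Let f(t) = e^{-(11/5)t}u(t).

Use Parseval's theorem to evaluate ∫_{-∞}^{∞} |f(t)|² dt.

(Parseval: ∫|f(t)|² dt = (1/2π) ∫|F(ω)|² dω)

∫|f(t)|² dt = \frac{5}{22}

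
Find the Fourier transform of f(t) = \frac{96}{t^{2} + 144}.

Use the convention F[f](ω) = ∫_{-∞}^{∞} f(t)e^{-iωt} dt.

F(ω) = 8 \pi e^{- 12 \left|{\omega}\right|}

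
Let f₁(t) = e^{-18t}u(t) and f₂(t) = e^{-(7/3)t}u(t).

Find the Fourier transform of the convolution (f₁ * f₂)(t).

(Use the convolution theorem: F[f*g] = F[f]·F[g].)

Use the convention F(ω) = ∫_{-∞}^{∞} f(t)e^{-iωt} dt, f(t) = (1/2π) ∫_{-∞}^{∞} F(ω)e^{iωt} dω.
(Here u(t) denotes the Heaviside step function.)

F[f₁*f₂](ω) = \frac{3}{\left(i \omega + 18\right) \left(3 i \omega + 7\right)}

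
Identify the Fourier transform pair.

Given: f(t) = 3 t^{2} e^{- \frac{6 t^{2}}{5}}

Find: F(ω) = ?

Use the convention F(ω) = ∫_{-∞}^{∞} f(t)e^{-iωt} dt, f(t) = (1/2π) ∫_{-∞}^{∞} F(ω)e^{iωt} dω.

F(ω) = \frac{5 \sqrt{30} \sqrt{\pi} \left(12 - 5 \omega^{2}\right) e^{- \frac{5 \omega^{2}}{24}}}{288}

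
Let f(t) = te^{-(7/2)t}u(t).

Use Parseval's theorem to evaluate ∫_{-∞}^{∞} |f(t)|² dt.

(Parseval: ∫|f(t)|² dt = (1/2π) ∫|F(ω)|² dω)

∫|f(t)|² dt = \frac{2}{343}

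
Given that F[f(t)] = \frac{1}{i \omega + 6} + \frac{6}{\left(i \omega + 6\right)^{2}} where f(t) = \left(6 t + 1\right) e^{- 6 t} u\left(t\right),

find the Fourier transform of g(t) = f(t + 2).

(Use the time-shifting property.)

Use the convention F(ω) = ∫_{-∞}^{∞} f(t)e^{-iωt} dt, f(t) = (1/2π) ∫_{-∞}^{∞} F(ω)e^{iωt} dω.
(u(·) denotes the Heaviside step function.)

F[g](ω) = \frac{\left(- i \omega - 12\right) e^{2 i \omega}}{\omega^{2} - 12 i \omega - 36}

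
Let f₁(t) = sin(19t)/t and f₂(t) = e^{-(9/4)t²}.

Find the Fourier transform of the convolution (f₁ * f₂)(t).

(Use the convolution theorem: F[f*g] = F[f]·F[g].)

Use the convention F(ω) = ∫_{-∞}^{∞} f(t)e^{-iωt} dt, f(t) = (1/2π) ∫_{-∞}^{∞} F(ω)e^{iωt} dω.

F[f₁*f₂](ω) = \begin{cases} \frac{2 \pi^{\frac{3}{2}} e^{- \frac{\omega^{2}}{9}}}{3} & \text{for}\: \omega > -19 \wedge \omega < 19 \\0 & \text{otherwise} \end{cases}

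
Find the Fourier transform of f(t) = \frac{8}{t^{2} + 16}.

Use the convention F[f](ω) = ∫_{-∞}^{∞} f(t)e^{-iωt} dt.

F(ω) = 2 \pi e^{- 4 \left|{\omega}\right|}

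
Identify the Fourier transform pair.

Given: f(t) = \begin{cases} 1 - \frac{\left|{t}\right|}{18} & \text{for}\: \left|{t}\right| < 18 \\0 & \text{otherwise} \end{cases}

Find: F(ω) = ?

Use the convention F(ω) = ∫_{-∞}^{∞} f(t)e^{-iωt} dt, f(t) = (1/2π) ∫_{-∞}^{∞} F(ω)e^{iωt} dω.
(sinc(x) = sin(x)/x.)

F(ω) = 18 \operatorname{sinc}^{2}{\left(9 \omega \right)}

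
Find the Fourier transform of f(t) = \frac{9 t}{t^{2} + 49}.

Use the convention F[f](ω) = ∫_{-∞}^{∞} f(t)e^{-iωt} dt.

F(ω) = - 9 i \pi e^{- 7 \left|{\omega}\right|} \operatorname{sign}{\left(\omega \right)}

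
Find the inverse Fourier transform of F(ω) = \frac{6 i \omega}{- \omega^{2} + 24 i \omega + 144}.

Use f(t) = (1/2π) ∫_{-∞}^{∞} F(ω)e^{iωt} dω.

f(t) = 6 \left(1 - 12 t\right) e^{- 12 t} u\left(t\right)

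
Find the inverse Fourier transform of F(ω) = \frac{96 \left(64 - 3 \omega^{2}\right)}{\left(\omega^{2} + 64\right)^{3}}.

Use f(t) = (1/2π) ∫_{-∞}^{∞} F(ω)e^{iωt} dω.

f(t) = 3 t^{2} e^{- 8 \left|{t}\right|}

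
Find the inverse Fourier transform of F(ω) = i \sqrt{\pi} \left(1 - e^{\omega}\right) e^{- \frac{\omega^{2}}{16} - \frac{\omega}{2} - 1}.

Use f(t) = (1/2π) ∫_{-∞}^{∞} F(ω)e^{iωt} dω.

f(t) = 4 e^{- 4 t^{2}} \sin{\left(4 t \right)}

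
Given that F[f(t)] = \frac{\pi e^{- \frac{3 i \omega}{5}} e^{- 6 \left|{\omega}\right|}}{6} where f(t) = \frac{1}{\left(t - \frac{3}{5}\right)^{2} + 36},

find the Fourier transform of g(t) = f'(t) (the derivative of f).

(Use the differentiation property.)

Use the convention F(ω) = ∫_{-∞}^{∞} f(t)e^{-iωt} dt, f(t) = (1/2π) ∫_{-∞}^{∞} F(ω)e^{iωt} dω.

F[g](ω) = \frac{i \pi \omega e^{- \frac{3 i \omega}{5} - 6 \left|{\omega}\right|}}{6}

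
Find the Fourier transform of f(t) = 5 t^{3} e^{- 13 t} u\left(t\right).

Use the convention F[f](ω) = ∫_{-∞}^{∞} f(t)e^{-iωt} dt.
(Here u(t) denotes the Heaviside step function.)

F(ω) = \frac{30}{\left(i \omega + 13\right)^{4}}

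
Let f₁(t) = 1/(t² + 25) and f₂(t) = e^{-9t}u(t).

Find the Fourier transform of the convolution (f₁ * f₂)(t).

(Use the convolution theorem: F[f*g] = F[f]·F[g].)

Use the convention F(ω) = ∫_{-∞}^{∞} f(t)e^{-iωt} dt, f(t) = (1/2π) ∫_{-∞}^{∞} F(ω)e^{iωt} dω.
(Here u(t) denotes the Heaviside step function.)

F[f₁*f₂](ω) = \frac{\pi e^{- 5 \left|{\omega}\right|}}{5 \left(i \omega + 9\right)}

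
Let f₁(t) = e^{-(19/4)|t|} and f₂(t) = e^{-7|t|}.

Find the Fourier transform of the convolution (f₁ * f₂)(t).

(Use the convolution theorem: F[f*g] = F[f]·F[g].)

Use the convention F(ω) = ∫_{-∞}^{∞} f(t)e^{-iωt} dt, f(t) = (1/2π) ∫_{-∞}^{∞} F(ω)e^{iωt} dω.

F[f₁*f₂](ω) = \frac{2128}{\left(\omega^{2} + 49\right) \left(16 \omega^{2} + 361\right)}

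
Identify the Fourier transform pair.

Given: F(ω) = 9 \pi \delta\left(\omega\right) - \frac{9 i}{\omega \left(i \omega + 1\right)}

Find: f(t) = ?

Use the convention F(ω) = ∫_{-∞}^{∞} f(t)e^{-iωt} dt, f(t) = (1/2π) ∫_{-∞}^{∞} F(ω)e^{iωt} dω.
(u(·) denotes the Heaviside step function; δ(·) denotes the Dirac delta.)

f(t) = 9 \left(1 - e^{- t}\right) u\left(t\right)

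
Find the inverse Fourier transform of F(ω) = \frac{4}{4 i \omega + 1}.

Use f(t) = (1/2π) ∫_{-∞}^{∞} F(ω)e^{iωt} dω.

f(t) = e^{- \frac{t}{4}} u\left(t\right)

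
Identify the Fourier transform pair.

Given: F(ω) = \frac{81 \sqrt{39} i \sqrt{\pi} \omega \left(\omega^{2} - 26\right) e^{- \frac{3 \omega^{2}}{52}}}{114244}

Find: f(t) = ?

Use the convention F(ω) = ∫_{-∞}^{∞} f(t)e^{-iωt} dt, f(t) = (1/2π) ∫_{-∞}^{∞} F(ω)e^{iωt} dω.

f(t) = 6 t^{3} e^{- \frac{13 t^{2}}{3}}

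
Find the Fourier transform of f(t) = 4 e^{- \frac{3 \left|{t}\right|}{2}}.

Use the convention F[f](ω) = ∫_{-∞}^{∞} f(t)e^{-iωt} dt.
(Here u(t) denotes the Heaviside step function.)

F(ω) = \frac{48}{4 \omega^{2} + 9}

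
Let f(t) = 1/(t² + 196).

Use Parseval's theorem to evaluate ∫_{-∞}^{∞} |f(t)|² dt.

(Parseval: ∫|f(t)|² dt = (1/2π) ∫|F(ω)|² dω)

∫|f(t)|² dt = \frac{\pi}{5488}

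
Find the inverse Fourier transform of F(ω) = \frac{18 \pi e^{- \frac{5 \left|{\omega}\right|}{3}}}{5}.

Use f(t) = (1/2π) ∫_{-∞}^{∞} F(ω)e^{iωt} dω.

f(t) = \frac{6}{t^{2} + \frac{25}{9}}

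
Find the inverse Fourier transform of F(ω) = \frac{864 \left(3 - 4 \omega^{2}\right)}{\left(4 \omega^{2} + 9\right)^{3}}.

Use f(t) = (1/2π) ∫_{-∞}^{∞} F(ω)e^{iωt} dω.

f(t) = 3 t^{2} e^{- \frac{3 \left|{t}\right|}{2}}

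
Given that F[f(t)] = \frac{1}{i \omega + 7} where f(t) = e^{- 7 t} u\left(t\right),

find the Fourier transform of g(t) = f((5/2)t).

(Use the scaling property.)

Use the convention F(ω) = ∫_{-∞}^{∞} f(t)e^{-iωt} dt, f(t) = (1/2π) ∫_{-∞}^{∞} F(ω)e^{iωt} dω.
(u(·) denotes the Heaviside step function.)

F[g](ω) = \frac{2}{2 i \omega + 35}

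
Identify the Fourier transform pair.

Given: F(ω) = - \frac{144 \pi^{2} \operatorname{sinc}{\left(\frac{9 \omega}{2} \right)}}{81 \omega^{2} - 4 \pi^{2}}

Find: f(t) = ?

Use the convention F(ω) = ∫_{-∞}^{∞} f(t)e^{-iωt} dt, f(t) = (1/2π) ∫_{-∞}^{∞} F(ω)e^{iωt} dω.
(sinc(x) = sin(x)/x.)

f(t) = 8 \left(\begin{cases} \cos^{2}{\left(\frac{\pi t}{9} \right)} & \text{for}\: \left|{t}\right| < \frac{9}{2} \\0 & \text{otherwise} \end{cases}\right)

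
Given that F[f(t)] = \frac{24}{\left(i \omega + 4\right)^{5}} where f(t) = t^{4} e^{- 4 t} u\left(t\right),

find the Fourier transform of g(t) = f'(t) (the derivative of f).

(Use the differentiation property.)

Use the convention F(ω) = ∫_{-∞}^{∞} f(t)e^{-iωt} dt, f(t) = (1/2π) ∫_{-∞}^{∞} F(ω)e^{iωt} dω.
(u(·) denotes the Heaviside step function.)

F[g](ω) = \frac{24 i \omega}{\left(i \omega + 4\right)^{5}}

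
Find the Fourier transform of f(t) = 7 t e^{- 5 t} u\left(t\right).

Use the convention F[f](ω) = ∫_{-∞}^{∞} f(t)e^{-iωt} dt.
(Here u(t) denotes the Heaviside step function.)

F(ω) = \frac{7}{\left(i \omega + 5\right)^{2}}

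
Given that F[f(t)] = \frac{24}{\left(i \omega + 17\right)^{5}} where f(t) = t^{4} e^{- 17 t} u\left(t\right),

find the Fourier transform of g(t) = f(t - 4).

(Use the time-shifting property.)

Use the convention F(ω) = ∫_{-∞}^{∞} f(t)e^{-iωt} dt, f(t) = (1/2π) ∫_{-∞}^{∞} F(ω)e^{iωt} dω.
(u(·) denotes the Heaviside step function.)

F[g](ω) = \frac{24 e^{- 4 i \omega}}{\left(i \omega + 17\right)^{5}}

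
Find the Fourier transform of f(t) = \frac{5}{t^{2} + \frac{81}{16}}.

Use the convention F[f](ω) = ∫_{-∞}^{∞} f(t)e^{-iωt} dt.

F(ω) = \frac{20 \pi e^{- \frac{9 \left|{\omega}\right|}{4}}}{9}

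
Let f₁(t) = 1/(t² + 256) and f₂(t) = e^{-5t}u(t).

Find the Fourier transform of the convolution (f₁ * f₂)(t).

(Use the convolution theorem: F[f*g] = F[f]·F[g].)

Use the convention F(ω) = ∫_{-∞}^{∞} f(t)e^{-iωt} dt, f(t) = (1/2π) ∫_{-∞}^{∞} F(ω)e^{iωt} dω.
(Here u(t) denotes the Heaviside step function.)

F[f₁*f₂](ω) = \frac{\pi e^{- 16 \left|{\omega}\right|}}{16 \left(i \omega + 5\right)}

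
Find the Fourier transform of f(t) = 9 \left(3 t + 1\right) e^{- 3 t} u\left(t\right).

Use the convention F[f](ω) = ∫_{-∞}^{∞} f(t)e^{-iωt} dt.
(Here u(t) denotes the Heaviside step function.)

F(ω) = \frac{9 \left(- i \omega - 6\right)}{\omega^{2} - 6 i \omega - 9}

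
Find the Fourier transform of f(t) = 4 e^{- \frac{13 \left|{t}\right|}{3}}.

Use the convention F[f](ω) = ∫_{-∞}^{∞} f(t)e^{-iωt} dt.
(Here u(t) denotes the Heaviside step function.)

F(ω) = \frac{312}{9 \omega^{2} + 169}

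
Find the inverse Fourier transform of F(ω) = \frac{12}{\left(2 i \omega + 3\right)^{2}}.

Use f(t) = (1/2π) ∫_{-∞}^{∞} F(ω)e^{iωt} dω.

f(t) = 3 t e^{- \frac{3 t}{2}} u\left(t\right)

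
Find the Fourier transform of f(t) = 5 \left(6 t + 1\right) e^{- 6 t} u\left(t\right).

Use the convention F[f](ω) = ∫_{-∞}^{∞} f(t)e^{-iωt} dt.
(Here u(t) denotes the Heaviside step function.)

F(ω) = \frac{5 \left(- i \omega - 12\right)}{\omega^{2} - 12 i \omega - 36}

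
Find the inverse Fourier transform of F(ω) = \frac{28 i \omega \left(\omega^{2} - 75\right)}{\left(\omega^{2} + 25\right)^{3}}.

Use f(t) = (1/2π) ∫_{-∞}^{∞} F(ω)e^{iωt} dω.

f(t) = 7 t e^{- 5 \left|{t}\right|} \left|{t}\right|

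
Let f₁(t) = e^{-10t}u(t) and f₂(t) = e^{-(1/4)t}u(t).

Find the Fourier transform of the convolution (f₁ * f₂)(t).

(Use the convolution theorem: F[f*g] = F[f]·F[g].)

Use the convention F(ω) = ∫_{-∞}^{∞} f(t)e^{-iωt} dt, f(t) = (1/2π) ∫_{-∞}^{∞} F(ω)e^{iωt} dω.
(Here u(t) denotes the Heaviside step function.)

F[f₁*f₂](ω) = \frac{4}{\left(i \omega + 10\right) \left(4 i \omega + 1\right)}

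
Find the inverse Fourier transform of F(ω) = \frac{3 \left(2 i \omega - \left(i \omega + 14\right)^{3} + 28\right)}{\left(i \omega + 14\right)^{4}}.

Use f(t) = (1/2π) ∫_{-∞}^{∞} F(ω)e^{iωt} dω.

f(t) = 3 \left(t^{2} - 1\right) e^{- 14 t} u\left(t\right)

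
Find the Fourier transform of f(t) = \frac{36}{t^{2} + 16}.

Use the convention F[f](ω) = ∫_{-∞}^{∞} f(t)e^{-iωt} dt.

F(ω) = 9 \pi e^{- 4 \left|{\omega}\right|}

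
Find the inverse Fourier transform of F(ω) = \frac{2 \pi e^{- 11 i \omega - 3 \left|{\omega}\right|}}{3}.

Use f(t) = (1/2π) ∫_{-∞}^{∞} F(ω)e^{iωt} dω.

f(t) = \frac{2}{\left(t - 11\right)^{2} + 9}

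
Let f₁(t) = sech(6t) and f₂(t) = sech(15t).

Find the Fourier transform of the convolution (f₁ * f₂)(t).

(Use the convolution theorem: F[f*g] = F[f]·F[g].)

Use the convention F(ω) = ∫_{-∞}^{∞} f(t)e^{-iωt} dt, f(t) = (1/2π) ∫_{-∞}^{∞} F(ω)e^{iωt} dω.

F[f₁*f₂](ω) = \frac{\pi^{2}}{90 \cosh{\left(\frac{\pi \omega}{30} \right)} \cosh{\left(\frac{\pi \omega}{12} \right)}}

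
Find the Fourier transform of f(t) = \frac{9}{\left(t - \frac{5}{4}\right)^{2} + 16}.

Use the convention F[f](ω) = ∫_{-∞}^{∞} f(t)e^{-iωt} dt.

F(ω) = \frac{9 \pi e^{- \frac{5 i \omega}{4} - 4 \left|{\omega}\right|}}{4}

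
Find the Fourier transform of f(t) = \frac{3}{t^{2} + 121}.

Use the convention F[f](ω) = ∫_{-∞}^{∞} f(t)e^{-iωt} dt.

F(ω) = \frac{3 \pi e^{- 11 \left|{\omega}\right|}}{11}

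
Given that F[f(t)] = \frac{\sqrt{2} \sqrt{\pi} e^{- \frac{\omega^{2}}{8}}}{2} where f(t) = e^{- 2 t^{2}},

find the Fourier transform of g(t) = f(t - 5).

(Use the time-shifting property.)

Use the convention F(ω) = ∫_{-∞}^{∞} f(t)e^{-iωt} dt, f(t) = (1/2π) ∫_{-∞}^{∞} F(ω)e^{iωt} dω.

F[g](ω) = \frac{\sqrt{2} \sqrt{\pi} e^{- \frac{\omega \left(\omega + 40 i\right)}{8}}}{2}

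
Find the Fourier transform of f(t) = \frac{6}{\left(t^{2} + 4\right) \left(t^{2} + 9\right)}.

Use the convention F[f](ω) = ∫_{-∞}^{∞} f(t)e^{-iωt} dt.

F(ω) = \frac{\pi \left(3 e^{\left|{\omega}\right|} - 2\right) e^{- 3 \left|{\omega}\right|}}{5}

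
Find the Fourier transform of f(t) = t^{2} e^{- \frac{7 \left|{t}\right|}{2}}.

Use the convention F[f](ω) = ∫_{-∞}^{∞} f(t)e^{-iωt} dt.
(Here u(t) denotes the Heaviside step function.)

F(ω) = \frac{224 \left(49 - 12 \omega^{2}\right)}{\left(4 \omega^{2} + 49\right)^{3}}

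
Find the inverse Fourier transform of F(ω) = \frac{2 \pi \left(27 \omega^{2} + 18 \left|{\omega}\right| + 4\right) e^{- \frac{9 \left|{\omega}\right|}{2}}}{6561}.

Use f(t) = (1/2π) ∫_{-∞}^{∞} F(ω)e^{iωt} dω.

f(t) = \frac{6}{\left(t^{2} + \frac{81}{4}\right)^{3}}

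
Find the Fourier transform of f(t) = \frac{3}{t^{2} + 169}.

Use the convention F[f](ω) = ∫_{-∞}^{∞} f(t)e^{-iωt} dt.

F(ω) = \frac{3 \pi e^{- 13 \left|{\omega}\right|}}{13}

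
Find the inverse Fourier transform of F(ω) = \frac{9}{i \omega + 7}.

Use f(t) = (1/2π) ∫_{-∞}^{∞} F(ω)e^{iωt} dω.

f(t) = 9 e^{- 7 t} u\left(t\right)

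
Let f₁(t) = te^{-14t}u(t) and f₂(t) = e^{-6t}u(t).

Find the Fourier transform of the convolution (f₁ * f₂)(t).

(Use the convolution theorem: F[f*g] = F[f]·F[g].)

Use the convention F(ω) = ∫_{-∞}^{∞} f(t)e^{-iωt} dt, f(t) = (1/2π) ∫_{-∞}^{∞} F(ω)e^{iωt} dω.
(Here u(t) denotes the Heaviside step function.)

F[f₁*f₂](ω) = \frac{1}{\left(i \omega + 6\right) \left(i \omega + 14\right)^{2}}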